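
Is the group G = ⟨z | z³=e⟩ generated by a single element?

|G| = 3. The element z has order 3 (its powers give 3 distinct elements), so ⟨z⟩ = G and G is cyclic.

Answer: Yes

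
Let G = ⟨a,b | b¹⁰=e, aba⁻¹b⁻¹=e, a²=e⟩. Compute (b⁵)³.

Compute successive powers of (b⁵), reducing at each step:
  (b⁵)²: (b⁵) · b⁵ = e
  (b⁵)³: e · b⁵ = b⁵

Answer: b⁵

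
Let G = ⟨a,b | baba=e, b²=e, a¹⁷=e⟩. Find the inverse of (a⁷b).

The order of (a⁷b) is 2 (smallest k with (a⁷b)ᵏ = e), so (a⁷b)⁻¹ = (a⁷b)¹ = a⁷b.
Check: (a⁷b) · (a⁷b) → (a⁷b) · a⁷ = b;   b · b = e, giving e as required.

Answer: a⁷b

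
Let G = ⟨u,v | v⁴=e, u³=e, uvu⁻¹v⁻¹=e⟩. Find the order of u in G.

Compute successive powers until reaching e:
  u¹ = u, u² = u², u³ = e.
The smallest positive k with uᵏ = e is 3.

Answer: 3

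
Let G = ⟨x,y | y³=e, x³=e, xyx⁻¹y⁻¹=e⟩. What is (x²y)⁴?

Compute successive powers of (x²y), reducing at each step:
  (x²y)²: (x²y) · x² = xy;   (xy) · y = xy²
  (x²y)³: (xy²) · x² = y²;   (y²) · y = e
  (x²y)⁴: e · x² = x²;   (x²) · y = x²y

Answer: x²y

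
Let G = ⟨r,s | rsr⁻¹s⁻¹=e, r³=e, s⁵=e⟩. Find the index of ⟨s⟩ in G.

First find ord(s) by computing successive powers:
  s¹ = s, s² = s², s³ = s³, s⁴ = s⁴, s⁵ = e.
So |⟨s⟩| = ord(s) = 5. With |G| = 15, by Lagrange [G : ⟨s⟩] = 15/5 = 3.

Answer: 3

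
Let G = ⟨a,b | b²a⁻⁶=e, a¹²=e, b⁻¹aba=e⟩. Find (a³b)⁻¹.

The order of (a³b) is 4 (smallest k with (a³b)ᵏ = e), so (a³b)⁻¹ = (a³b)³ = a³b⁻¹.
Check: (a³b) · (a³b⁻¹) → (a³b) · a³ = b;   b · b⁻¹ = e, giving e as required.

Answer: a³b⁻¹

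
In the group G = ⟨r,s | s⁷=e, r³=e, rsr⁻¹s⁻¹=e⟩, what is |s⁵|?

Compute successive powers until reaching e:
  (s⁵)¹ = s⁵, (s⁵)² = s³, (s⁵)³ = s, (s⁵)⁴ = s⁶, (s⁵)⁵ = s⁴, (s⁵)⁶ = s², (s⁵)⁷ = e.
The smallest positive k with (s⁵)ᵏ = e is 7.

Answer: 7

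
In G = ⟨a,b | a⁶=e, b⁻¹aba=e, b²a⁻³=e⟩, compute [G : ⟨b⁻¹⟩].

First find ord(b⁻¹) by computing successive powers:
  (b⁻¹)¹ = b⁻¹, (b⁻¹)² = a³, (b⁻¹)³ = b, (b⁻¹)⁴ = e.
So |⟨b⁻¹⟩| = ord(b⁻¹) = 4. With |G| = 12, by Lagrange [G : ⟨b⁻¹⟩] = 12/4 = 3.

Answer: 3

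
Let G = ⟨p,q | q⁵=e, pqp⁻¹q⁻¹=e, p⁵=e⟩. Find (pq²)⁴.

Compute successive powers of (pq²), reducing at each step:
  (pq²)²: (pq²) · p = p²q²;   (p²q²) · q² = p²q⁴
  (pq²)³: (p²q⁴) · p = p³q⁴;   (p³q⁴) · q² = p³q
  (pq²)⁴: (p³q) · p = p⁴q;   (p⁴q) · q² = p⁴q³

Answer: p⁴q³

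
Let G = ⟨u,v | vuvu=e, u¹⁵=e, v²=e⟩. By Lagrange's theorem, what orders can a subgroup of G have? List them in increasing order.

|G| = 30 = 2 · 3 · 5. By Lagrange's theorem the order of any subgroup divides 30; the divisors of 30 are 1, 2, 3, 5, 6, 10, 15, 30.

Answer: 1, 2, 3, 5, 6, 10, 15, 30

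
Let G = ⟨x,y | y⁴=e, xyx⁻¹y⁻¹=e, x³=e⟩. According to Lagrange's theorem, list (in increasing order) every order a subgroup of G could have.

|G| = 12 = 2² · 3. By Lagrange's theorem the order of any subgroup divides 12; the divisors of 12 are 1, 2, 3, 4, 6, 12.

Answer: 1, 2, 3, 4, 6, 12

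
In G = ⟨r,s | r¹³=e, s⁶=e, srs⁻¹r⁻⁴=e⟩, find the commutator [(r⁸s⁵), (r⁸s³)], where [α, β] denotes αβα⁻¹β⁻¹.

[(r⁸s⁵), (r⁸s³)] = (r⁸s⁵)·(r⁸s³)·(r⁸s⁵)⁻¹·(r⁸s³)⁻¹.
  (r⁸s⁵) · (r⁸s³) = r¹⁰s²
  (r¹⁰s²) · (r⁷s) = r⁵s³
  (r⁵s³) · (r⁸s³) = r¹⁰

Answer: r¹⁰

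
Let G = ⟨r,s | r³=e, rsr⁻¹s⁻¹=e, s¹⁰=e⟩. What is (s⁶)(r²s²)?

Compute (s⁶) · (r²s²) by multiplying left to right and reducing via the relations at each step:
  (s⁶) · r² = r²s⁶
  (r²s⁶) · s² = r²s⁸

Answer: r²s⁸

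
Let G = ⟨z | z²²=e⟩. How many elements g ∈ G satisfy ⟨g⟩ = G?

G is cyclic of order 22. An element generates G iff its order is 22, and a cyclic group of order 22 has exactly φ(22) = 10 such elements.

Answer: 10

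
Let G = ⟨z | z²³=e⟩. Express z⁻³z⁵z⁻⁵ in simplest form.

Multiply left to right, reducing at each step:
  (z²⁰) · z⁵ = z²
  (z²) · z⁻⁵ = z²⁰

Answer: z²⁰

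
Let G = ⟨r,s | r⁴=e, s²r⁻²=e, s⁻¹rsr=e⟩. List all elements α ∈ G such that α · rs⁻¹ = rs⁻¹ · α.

⟨rs⁻¹⟩ ⊆ C_G(rs⁻¹) since powers of rs⁻¹ commute with rs⁻¹; so |C_G(rs⁻¹)| ≥ |⟨rs⁻¹⟩| = 4.
By orbit–stabilizer, |C_G(rs⁻¹)| = |G| / |conj. class of rs⁻¹| = 8 / 2 = 4.
The 4 elements commuting with rs⁻¹ are {e, r², rs, rs⁻¹}.

Answer: {e, r², rs, rs⁻¹}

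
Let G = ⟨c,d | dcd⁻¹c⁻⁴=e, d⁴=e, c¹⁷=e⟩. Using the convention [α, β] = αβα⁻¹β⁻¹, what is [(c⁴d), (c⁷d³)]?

[(c⁴d), (c⁷d³)] = (c⁴d)·(c⁷d³)·(c⁴d)⁻¹·(c⁷d³)⁻¹.
  (c⁴d) · (c⁷d³) = c¹⁵
  (c¹⁵) · (c¹⁶d³) = c¹⁴d³
  (c¹⁴d³) · (c⁶d) = c⁷

Answer: c⁷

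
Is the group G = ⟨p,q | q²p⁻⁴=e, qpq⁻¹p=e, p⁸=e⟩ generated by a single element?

Every cyclic group is abelian. But p·q = pq while q·p = p³q⁻¹, so p·q ≠ q·p and G is not abelian. Hence G is not cyclic.

Answer: No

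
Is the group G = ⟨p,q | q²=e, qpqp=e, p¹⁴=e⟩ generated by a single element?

Every cyclic group is abelian. But p·q = pq while q·p = p¹³q, so p·q ≠ q·p and G is not abelian. Hence G is not cyclic.

Answer: No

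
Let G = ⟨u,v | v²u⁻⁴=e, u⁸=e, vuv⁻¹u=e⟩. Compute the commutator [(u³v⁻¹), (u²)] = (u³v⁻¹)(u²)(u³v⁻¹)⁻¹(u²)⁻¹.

[(u³v⁻¹), (u²)] = (u³v⁻¹)·(u²)·(u³v⁻¹)⁻¹·(u²)⁻¹.
  (u³v⁻¹) · (u²) = uv⁻¹
  (uv⁻¹) · (u³v) = u⁶
  (u⁶) · (u⁶) = u⁴

Answer: u⁴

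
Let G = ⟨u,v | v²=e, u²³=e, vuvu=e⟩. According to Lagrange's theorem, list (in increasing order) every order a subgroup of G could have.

|G| = 46 = 2 · 23. By Lagrange's theorem the order of any subgroup divides 46; the divisors of 46 are 1, 2, 23, 46.

Answer: 1, 2, 23, 46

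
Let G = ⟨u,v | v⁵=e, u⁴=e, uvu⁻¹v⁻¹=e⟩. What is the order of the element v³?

Compute successive powers until reaching e:
  (v³)¹ = v³, (v³)² = v, (v³)³ = v⁴, (v³)⁴ = v², (v³)⁵ = e.
The smallest positive k with (v³)ᵏ = e is 5.

Answer: 5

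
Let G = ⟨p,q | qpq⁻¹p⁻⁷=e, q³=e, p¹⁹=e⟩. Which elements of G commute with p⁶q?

⟨p⁶q⟩ ⊆ C_G(p⁶q) since powers of p⁶q commute with p⁶q; so |C_G(p⁶q)| ≥ |⟨p⁶q⟩| = 3.
By orbit–stabilizer, |C_G(p⁶q)| = |G| / |conj. class of p⁶q| = 57 / 19 = 3.
The 3 elements commuting with p⁶q are {e, p⁶q, p¹⁰q²}.

Answer: {e, p⁶q, p¹⁰q²}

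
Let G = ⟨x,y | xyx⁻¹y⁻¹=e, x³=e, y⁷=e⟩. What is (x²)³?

Compute successive powers of (x²), reducing at each step:
  (x²)²: (x²) · x² = x
  (x²)³: x · x² = e

Answer: e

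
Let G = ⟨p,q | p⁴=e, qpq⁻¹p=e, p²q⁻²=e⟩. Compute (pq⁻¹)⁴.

Compute successive powers of (pq⁻¹), reducing at each step:
  (pq⁻¹)²: (pq⁻¹) · p = q⁻¹;   (q⁻¹) · q⁻¹ = p²
  (pq⁻¹)³: (p²) · p = p³;   (p³) · q⁻¹ = pq
  (pq⁻¹)⁴: (pq) · p = q;   q · q⁻¹ = e

Answer: e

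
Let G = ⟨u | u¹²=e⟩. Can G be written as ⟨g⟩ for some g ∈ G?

|G| = 12. The element u has order 12 (its powers give 12 distinct elements), so ⟨u⟩ = G and G is cyclic.

Answer: Yes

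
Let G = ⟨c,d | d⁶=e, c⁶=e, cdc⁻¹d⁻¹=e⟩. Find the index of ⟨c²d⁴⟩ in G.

First find ord(c²d⁴) by computing successive powers:
  (c²d⁴)¹ = c²d⁴, (c²d⁴)² = c⁴d², (c²d⁴)³ = e.
So |⟨c²d⁴⟩| = ord(c²d⁴) = 3. With |G| = 36, by Lagrange [G : ⟨c²d⁴⟩] = 36/3 = 12.

Answer: 12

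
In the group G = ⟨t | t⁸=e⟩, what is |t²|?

Compute successive powers until reaching e:
  (t²)¹ = t², (t²)² = t⁴, (t²)³ = t⁶, (t²)⁴ = e.
The smallest positive k with (t²)ᵏ = e is 4.

Answer: 4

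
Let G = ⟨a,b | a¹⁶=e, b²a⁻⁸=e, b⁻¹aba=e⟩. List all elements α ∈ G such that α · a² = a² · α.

⟨a²⟩ ⊆ C_G(a²) since powers of a² commute with a²; so |C_G(a²)| ≥ |⟨a²⟩| = 8.
By orbit–stabilizer, |C_G(a²)| = |G| / |conj. class of a²| = 32 / 2 = 16.
The 16 elements commuting with a² are {e, a, a², a³, a⁴, a⁵, a⁶, a⁷, a⁸, a⁹, a¹⁰, a¹¹, a¹², a¹³, a¹⁴, a¹⁵}.

Answer: {e, a, a², a³, a⁴, a⁵, a⁶, a⁷, a⁸, a⁹, a¹⁰, a¹¹, a¹², a¹³, a¹⁴, a¹⁵}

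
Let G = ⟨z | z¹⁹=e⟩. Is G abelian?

G has a single generator, so G is cyclic and hence abelian.

Answer: Yes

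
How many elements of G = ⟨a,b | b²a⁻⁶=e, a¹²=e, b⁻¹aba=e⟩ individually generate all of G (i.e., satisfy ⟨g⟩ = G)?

⟨g⟩ = G would require ord(g) = |G| = 24, but the maximum element order in G is 12 < 24. So G is not cyclic and no single element generates it: the count is 0.

Answer: 0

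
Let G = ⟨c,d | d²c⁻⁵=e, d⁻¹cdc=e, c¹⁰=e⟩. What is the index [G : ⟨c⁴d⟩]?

First find ord(c⁴d) by computing successive powers:
  (c⁴d)¹ = c⁴d, (c⁴d)² = c⁵, (c⁴d)³ = c⁴d⁻¹, (c⁴d)⁴ = e.
So |⟨c⁴d⟩| = ord(c⁴d) = 4. With |G| = 20, by Lagrange [G : ⟨c⁴d⟩] = 20/4 = 5.

Answer: 5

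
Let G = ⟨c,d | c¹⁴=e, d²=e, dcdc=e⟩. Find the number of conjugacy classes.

The conjugacy classes (representative and size) are:
  [e] (size 1), [c¹³] (size 2), [c²] (size 2), [c³] (size 2), [c¹⁰] (size 2), [c⁵] (size 2), [c⁸] (size 2), [c⁷] (size 1), [c⁶d] (size 7), [c⁹d] (size 7).
Class equation: 1 + 2 + 2 + 2 + 2 + 2 + 2 + 1 + 7 + 7 = 28 = |G|. So G has 10 conjugacy classes.

Answer: 10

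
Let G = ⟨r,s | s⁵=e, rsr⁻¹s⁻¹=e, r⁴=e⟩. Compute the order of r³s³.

Compute successive powers until reaching e:
  (r³s³)¹ = r³s³, (r³s³)² = r²s, (r³s³)³ = rs⁴, (r³s³)⁴ = s², (r³s³)⁵ = r³, (r³s³)⁶ = r²s³, (r³s³)⁷ = rs, (r³s³)⁸ = s⁴, (r³s³)⁹ = r³s², (r³s³)¹⁰ = r², (r³s³)¹¹ = rs³, (r³s³)¹² = s, (r³s³)¹³ = r³s⁴, (r³s³)¹⁴ = r²s², (r³s³)¹⁵ = r, (r³s³)¹⁶ = s³, (r³s³)¹⁷ = r³s, (r³s³)¹⁸ = r²s⁴, (r³s³)¹⁹ = rs², (r³s³)²⁰ = e.
The smallest positive k with (r³s³)ᵏ = e is 20.

Answer: 20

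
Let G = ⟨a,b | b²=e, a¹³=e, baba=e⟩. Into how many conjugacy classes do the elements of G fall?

The conjugacy classes (representative and size) are:
  [e] (size 1), [a¹²] (size 2), [a¹¹] (size 2), [a³] (size 2), [a⁴] (size 2), [a⁸] (size 2), [a⁶] (size 2), [b] (size 13).
Class equation: 1 + 2 + 2 + 2 + 2 + 2 + 2 + 13 = 26 = |G|. So G has 8 conjugacy classes.

Answer: 8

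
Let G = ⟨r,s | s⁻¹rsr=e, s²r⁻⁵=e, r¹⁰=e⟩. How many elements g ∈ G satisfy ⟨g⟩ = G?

⟨g⟩ = G would require ord(g) = |G| = 20, but the maximum element order in G is 10 < 20. So G is not cyclic and no single element generates it: the count is 0.

Answer: 0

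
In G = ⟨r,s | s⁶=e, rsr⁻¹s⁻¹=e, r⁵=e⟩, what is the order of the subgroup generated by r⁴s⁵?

|⟨r⁴s⁵⟩| equals the order of r⁴s⁵. Compute successive powers until reaching e:
  (r⁴s⁵)¹ = r⁴s⁵, (r⁴s⁵)² = r³s⁴, (r⁴s⁵)³ = r²s³, (r⁴s⁵)⁴ = rs², (r⁴s⁵)⁵ = s, (r⁴s⁵)⁶ = r⁴, (r⁴s⁵)⁷ = r³s⁵, (r⁴s⁵)⁸ = r²s⁴, (r⁴s⁵)⁹ = rs³, (r⁴s⁵)¹⁰ = s², (r⁴s⁵)¹¹ = r⁴s, (r⁴s⁵)¹² = r³, (r⁴s⁵)¹³ = r²s⁵, (r⁴s⁵)¹⁴ = rs⁴, (r⁴s⁵)¹⁵ = s³, (r⁴s⁵)¹⁶ = r⁴s², (r⁴s⁵)¹⁷ = r³s, (r⁴s⁵)¹⁸ = r², (r⁴s⁵)¹⁹ = rs⁵, (r⁴s⁵)²⁰ = s⁴, (r⁴s⁵)²¹ = r⁴s³, (r⁴s⁵)²² = r³s², (r⁴s⁵)²³ = r²s, (r⁴s⁵)²⁴ = r, (r⁴s⁵)²⁵ = s⁵, (r⁴s⁵)²⁶ = r⁴s⁴, (r⁴s⁵)²⁷ = r³s³, (r⁴s⁵)²⁸ = r²s², (r⁴s⁵)²⁹ = rs, (r⁴s⁵)³⁰ = e.
The smallest positive k with (r⁴s⁵)ᵏ = e is 30, so |⟨r⁴s⁵⟩| = 30.

Answer: 30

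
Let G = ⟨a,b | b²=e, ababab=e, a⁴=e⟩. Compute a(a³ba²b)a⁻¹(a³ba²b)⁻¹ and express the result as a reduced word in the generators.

[a, (a³ba²b)] = a·(a³ba²b)·a⁻¹·(a³ba²b)⁻¹.
  a · (a³ba²b) = ba²b
  (ba²b) · (a³) = aba²b
  (aba²b) · (a³ba²b) = a²

Answer: a²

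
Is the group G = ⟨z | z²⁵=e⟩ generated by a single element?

|G| = 25. The element z has order 25 (its powers give 25 distinct elements), so ⟨z⟩ = G and G is cyclic.

Answer: Yes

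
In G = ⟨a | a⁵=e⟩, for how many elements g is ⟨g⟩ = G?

G is cyclic of order 5. An element generates G iff its order is 5, and a cyclic group of order 5 has exactly φ(5) = 4 such elements.

Answer: 4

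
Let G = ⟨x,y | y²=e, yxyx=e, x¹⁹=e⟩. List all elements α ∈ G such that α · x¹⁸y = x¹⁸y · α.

⟨x¹⁸y⟩ ⊆ C_G(x¹⁸y) since powers of x¹⁸y commute with x¹⁸y; so |C_G(x¹⁸y)| ≥ |⟨x¹⁸y⟩| = 2.
By orbit–stabilizer, |C_G(x¹⁸y)| = |G| / |conj. class of x¹⁸y| = 38 / 19 = 2.
The 2 elements commuting with x¹⁸y are {e, x¹⁸y}.

Answer: {e, x¹⁸y}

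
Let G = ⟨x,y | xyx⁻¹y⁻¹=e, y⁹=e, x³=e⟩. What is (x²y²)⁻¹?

The order of (x²y²) is 9 (smallest k with (x²y²)ᵏ = e), so (x²y²)⁻¹ = (x²y²)⁸ = xy⁷.
Check: (x²y²) · (xy⁷) → (x²y²) · x = y²;   (y²) · y⁷ = e, giving e as required.

Answer: xy⁷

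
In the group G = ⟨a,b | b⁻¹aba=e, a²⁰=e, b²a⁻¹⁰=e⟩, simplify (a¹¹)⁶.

Compute successive powers of (a¹¹), reducing at each step:
  (a¹¹)²: (a¹¹) · a¹¹ = a²
  (a¹¹)³: (a²) · a¹¹ = a¹³
  (a¹¹)⁴: (a¹³) · a¹¹ = a⁴
  (a¹¹)⁵: (a⁴) · a¹¹ = a¹⁵
  (a¹¹)⁶: (a¹⁵) · a¹¹ = a⁶

Answer: a⁶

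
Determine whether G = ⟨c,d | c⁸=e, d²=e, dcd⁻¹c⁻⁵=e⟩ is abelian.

c·d = cd but d·c = c⁵d, so c·d ≠ d·c and G is not abelian.

Answer: No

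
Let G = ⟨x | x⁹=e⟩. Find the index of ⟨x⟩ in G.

First find ord(x) by computing successive powers:
  x¹ = x, x² = x², x³ = x³, x⁴ = x⁴, x⁵ = x⁵, x⁶ = x⁶, x⁷ = x⁷, x⁸ = x⁸, x⁹ = e.
So |⟨x⟩| = ord(x) = 9. With |G| = 9, by Lagrange [G : ⟨x⟩] = 9/9 = 1.

Answer: 1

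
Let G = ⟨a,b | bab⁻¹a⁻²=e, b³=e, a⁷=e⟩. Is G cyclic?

Every cyclic group is abelian. But a·b = ab while b·a = a²b, so a·b ≠ b·a and G is not abelian. Hence G is not cyclic.

Answer: No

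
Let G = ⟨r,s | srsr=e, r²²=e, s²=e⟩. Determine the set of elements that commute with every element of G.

An element z ∈ Z(G) iff z commutes with every generator.
For example r¹¹ is central: (r¹¹)·r = r¹² = r·(r¹¹); (r¹¹)·s = r¹¹s = s·(r¹¹).
Whereas r ∉ Z(G) since r·s = rs ≠ r²¹s = s·r.
Checking each of the 44 elements this way gives Z(G) = {e, r¹¹}, of order 2.

Answer: {e, r¹¹}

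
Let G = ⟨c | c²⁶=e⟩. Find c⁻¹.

The order of c is 26 (smallest k with cᵏ = e), so c⁻¹ = c²⁵ = c²⁵.
Check: c · (c²⁵) → c · c²⁵ = e, giving e as required.

Answer: c²⁵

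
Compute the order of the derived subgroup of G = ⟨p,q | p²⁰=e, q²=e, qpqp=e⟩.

G' = [G, G] is generated by all commutators. The generator-pair commutators are: [p, q] = p².
The subgroup they normally generate is {e, p², p⁴, p⁶, p⁸, p¹⁰, p¹², p¹⁴, p¹⁶, p¹⁸}, of order 10.
Check: |G/G'| = 40/10 = 4 is the order of the abelianisation.

Answer: 10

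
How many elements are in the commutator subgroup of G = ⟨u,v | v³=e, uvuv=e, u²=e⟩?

G' = [G, G] is generated by all commutators. The generator-pair commutators are: [u, v] = v.
The subgroup they normally generate is {e, v, v²}, of order 3.
Check: |G/G'| = 6/3 = 2 is the order of the abelianisation.

Answer: 3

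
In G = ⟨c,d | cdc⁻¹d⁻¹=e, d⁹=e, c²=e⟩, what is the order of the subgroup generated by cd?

|⟨cd⟩| equals the order of cd. Compute successive powers until reaching e:
  (cd)¹ = cd, (cd)² = d², (cd)³ = cd³, (cd)⁴ = d⁴, (cd)⁵ = cd⁵, (cd)⁶ = d⁶, (cd)⁷ = cd⁷, (cd)⁸ = d⁸, (cd)⁹ = c, (cd)¹⁰ = d, (cd)¹¹ = cd², (cd)¹² = d³, (cd)¹³ = cd⁴, (cd)¹⁴ = d⁵, (cd)¹⁵ = cd⁶, (cd)¹⁶ = d⁷, (cd)¹⁷ = cd⁸, (cd)¹⁸ = e.
The smallest positive k with (cd)ᵏ = e is 18, so |⟨cd⟩| = 18.

Answer: 18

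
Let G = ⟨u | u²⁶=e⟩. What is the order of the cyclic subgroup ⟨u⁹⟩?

|⟨u⁹⟩| equals the order of u⁹. Compute successive powers until reaching e:
  (u⁹)¹ = u⁹, (u⁹)² = u¹⁸, (u⁹)³ = u, (u⁹)⁴ = u¹⁰, (u⁹)⁵ = u¹⁹, (u⁹)⁶ = u², (u⁹)⁷ = u¹¹, (u⁹)⁸ = u²⁰, (u⁹)⁹ = u³, (u⁹)¹⁰ = u¹², (u⁹)¹¹ = u²¹, (u⁹)¹² = u⁴, (u⁹)¹³ = u¹³, (u⁹)¹⁴ = u²², (u⁹)¹⁵ = u⁵, (u⁹)¹⁶ = u¹⁴, (u⁹)¹⁷ = u²³, (u⁹)¹⁸ = u⁶, (u⁹)¹⁹ = u¹⁵, (u⁹)²⁰ = u²⁴, (u⁹)²¹ = u⁷, (u⁹)²² = u¹⁶, (u⁹)²³ = u²⁵, (u⁹)²⁴ = u⁸, (u⁹)²⁵ = u¹⁷, (u⁹)²⁶ = e.
The smallest positive k with (u⁹)ᵏ = e is 26, so |⟨u⁹⟩| = 26.

Answer: 26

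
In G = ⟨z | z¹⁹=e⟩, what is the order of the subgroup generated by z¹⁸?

|⟨z¹⁸⟩| equals the order of z¹⁸. Compute successive powers until reaching e:
  (z¹⁸)¹ = z¹⁸, (z¹⁸)² = z¹⁷, (z¹⁸)³ = z¹⁶, (z¹⁸)⁴ = z¹⁵, (z¹⁸)⁵ = z¹⁴, (z¹⁸)⁶ = z¹³, (z¹⁸)⁷ = z¹², (z¹⁸)⁸ = z¹¹, (z¹⁸)⁹ = z¹⁰, (z¹⁸)¹⁰ = z⁹, (z¹⁸)¹¹ = z⁸, (z¹⁸)¹² = z⁷, (z¹⁸)¹³ = z⁶, (z¹⁸)¹⁴ = z⁵, (z¹⁸)¹⁵ = z⁴, (z¹⁸)¹⁶ = z³, (z¹⁸)¹⁷ = z², (z¹⁸)¹⁸ = z, (z¹⁸)¹⁹ = e.
The smallest positive k with (z¹⁸)ᵏ = e is 19, so |⟨z¹⁸⟩| = 19.

Answer: 19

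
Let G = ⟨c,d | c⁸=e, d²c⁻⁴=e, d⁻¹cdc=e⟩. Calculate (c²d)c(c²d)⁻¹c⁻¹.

[(c²d), c] = (c²d)·c·(c²d)⁻¹·c⁻¹.
  (c²d) · c = cd
  (cd) · (c²d⁻¹) = c⁷
  (c⁷) · (c⁷) = c⁶

Answer: c⁶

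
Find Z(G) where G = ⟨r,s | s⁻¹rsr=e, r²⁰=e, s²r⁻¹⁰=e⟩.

An element z ∈ Z(G) iff z commutes with every generator.
For example r¹⁰ is central: (r¹⁰)·r = r¹¹ = r·(r¹⁰); (r¹⁰)·s = s⁻¹ = s·(r¹⁰).
Whereas r ∉ Z(G) since r·s = rs ≠ r⁹s⁻¹ = s·r.
Checking each of the 40 elements this way gives Z(G) = {e, r¹⁰}, of order 2.

Answer: {e, r¹⁰}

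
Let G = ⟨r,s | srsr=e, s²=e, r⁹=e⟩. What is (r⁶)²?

Compute successive powers of (r⁶), reducing at each step:
  (r⁶)²: (r⁶) · r⁶ = r³

Answer: r³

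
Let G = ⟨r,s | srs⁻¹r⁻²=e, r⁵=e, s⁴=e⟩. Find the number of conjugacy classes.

The conjugacy classes (representative and size) are:
  [e] (size 1), [r⁴] (size 4), [r²s] (size 5), [s²] (size 5), [r³s³] (size 5).
Class equation: 1 + 4 + 5 + 5 + 5 = 20 = |G|. So G has 5 conjugacy classes.

Answer: 5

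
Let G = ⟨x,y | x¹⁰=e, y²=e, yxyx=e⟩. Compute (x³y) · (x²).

Compute (x³y) · (x²) by multiplying left to right and reducing via the relations at each step:
  (x³y) · x² = xy

Answer: xy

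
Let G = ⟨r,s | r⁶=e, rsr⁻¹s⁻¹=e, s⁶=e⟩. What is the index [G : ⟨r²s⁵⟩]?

First find ord(r²s⁵) by computing successive powers:
  (r²s⁵)¹ = r²s⁵, (r²s⁵)² = r⁴s⁴, (r²s⁵)³ = s³, (r²s⁵)⁴ = r²s², (r²s⁵)⁵ = r⁴s, (r²s⁵)⁶ = e.
So |⟨r²s⁵⟩| = ord(r²s⁵) = 6. With |G| = 36, by Lagrange [G : ⟨r²s⁵⟩] = 36/6 = 6.

Answer: 6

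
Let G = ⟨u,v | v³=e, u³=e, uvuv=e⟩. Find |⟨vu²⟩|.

|⟨vu²⟩| equals the order of vu². Compute successive powers until reaching e:
  (vu²)¹ = vu², (vu²)² = uv², (vu²)³ = e.
The smallest positive k with (vu²)ᵏ = e is 3, so |⟨vu²⟩| = 3.

Answer: 3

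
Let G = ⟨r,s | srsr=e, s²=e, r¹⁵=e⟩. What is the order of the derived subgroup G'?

G' = [G, G] is generated by all commutators. The generator-pair commutators are: [r, s] = r².
The subgroup they normally generate is {e, r, r², r³, r⁴, r⁵, r⁶, r⁷, r⁸, r⁹, r¹⁰, r¹¹, r¹², r¹³, r¹⁴}, of order 15.
Check: |G/G'| = 30/15 = 2 is the order of the abelianisation.

Answer: 15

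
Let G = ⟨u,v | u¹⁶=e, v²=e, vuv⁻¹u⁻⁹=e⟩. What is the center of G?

An element z ∈ Z(G) iff z commutes with every generator.
For example u² is central: (u²)·u = u³ = u·(u²); (u²)·v = u²v = v·(u²).
Whereas u ∉ Z(G) since u·v = uv ≠ u⁹v = v·u.
Checking each of the 32 elements this way gives Z(G) = {e, u², u⁴, u⁶, u⁸, u¹⁰, u¹², u¹⁴}, of order 8.

Answer: {e, u², u⁴, u⁶, u⁸, u¹⁰, u¹², u¹⁴}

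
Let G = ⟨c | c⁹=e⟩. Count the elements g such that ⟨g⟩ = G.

G is cyclic of order 9. An element generates G iff its order is 9, and a cyclic group of order 9 has exactly φ(9) = 6 such elements.

Answer: 6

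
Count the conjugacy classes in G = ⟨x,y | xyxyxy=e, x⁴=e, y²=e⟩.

The conjugacy classes (representative and size) are:
  [e] (size 1), [x³] (size 6), [x²yx²y] (size 3), [xyx³] (size 6), [yx³] (size 8).
Class equation: 1 + 6 + 3 + 6 + 8 = 24 = |G|. So G has 5 conjugacy classes.

Answer: 5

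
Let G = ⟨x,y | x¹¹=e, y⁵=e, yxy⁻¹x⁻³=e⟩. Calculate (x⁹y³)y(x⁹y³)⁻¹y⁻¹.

[(x⁹y³), y] = (x⁹y³)·y·(x⁹y³)⁻¹·y⁻¹.
  (x⁹y³) · y = x⁹y⁴
  (x⁹y⁴) · (x⁷y²) = x⁴y
  (x⁴y) · (y⁴) = x⁴

Answer: x⁴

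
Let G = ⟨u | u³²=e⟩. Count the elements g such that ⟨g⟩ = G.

G is cyclic of order 32. An element generates G iff its order is 32, and a cyclic group of order 32 has exactly φ(32) = 16 such elements.

Answer: 16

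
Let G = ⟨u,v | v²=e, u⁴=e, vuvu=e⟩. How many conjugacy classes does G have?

The conjugacy classes (representative and size) are:
  [e] (size 1), [u] (size 2), [u²] (size 1), [u²v] (size 2), [u³v] (size 2).
Class equation: 1 + 2 + 1 + 2 + 2 = 8 = |G|. So G has 5 conjugacy classes.

Answer: 5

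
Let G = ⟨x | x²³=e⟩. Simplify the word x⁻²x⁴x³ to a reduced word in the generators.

Multiply left to right, reducing at each step:
  (x²¹) · x⁴ = x²
  (x²) · x³ = x⁵

Answer: x⁵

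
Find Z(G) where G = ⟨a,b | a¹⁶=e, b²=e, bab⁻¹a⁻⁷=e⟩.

An element z ∈ Z(G) iff z commutes with every generator.
For example a⁸ is central: (a⁸)·a = a⁹ = a·(a⁸); (a⁸)·b = a⁸b = b·(a⁸).
Whereas a ∉ Z(G) since a·b = ab ≠ a⁷b = b·a.
Checking each of the 32 elements this way gives Z(G) = {e, a⁸}, of order 2.

Answer: {e, a⁸}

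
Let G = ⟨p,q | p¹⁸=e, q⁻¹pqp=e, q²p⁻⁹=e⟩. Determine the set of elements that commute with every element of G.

An element z ∈ Z(G) iff z commutes with every generator.
For example p⁹ is central: (p⁹)·p = p¹⁰ = p·(p⁹); (p⁹)·q = q⁻¹ = q·(p⁹).
Whereas p ∉ Z(G) since p·q = pq ≠ p⁸q⁻¹ = q·p.
Checking each of the 36 elements this way gives Z(G) = {e, p⁹}, of order 2.

Answer: {e, p⁹}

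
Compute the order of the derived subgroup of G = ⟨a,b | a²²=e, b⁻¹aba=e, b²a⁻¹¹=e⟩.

G' = [G, G] is generated by all commutators. The generator-pair commutators are: [a, b] = a².
The subgroup they normally generate is {e, a², a⁴, a⁶, a⁸, a¹⁰, a¹², a¹⁴, a¹⁶, a¹⁸, a²⁰}, of order 11.
Check: |G/G'| = 44/11 = 4 is the order of the abelianisation.

Answer: 11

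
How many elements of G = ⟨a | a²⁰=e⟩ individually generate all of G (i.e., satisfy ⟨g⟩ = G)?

G is cyclic of order 20. An element generates G iff its order is 20, and a cyclic group of order 20 has exactly φ(20) = 8 such elements.

Answer: 8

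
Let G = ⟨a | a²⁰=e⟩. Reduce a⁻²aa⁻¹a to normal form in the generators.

Multiply left to right, reducing at each step:
  (a¹⁸) · a = a¹⁹
  (a¹⁹) · a⁻¹ = a¹⁸
  (a¹⁸) · a = a¹⁹

Answer: a¹⁹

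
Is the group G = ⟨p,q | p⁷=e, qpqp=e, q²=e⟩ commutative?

p·q = pq but q·p = p⁶q, so p·q ≠ q·p and G is not abelian.

Answer: No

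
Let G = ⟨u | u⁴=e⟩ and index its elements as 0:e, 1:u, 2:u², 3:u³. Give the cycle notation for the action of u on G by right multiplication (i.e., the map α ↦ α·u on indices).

(0 1 2 3)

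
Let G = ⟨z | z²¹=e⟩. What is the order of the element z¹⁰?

Compute successive powers until reaching e:
  (z¹⁰)¹ = z¹⁰, (z¹⁰)² = z²⁰, (z¹⁰)³ = z⁹, (z¹⁰)⁴ = z¹⁹, (z¹⁰)⁵ = z⁸, (z¹⁰)⁶ = z¹⁸, (z¹⁰)⁷ = z⁷, (z¹⁰)⁸ = z¹⁷, (z¹⁰)⁹ = z⁶, (z¹⁰)¹⁰ = z¹⁶, (z¹⁰)¹¹ = z⁵, (z¹⁰)¹² = z¹⁵, (z¹⁰)¹³ = z⁴, (z¹⁰)¹⁴ = z¹⁴, (z¹⁰)¹⁵ = z³, (z¹⁰)¹⁶ = z¹³, (z¹⁰)¹⁷ = z², (z¹⁰)¹⁸ = z¹², (z¹⁰)¹⁹ = z, (z¹⁰)²⁰ = z¹¹, (z¹⁰)²¹ = e.
The smallest positive k with (z¹⁰)ᵏ = e is 21.

Answer: 21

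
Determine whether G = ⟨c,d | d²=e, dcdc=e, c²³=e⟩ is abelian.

c·d = cd but d·c = c²²d, so c·d ≠ d·c and G is not abelian.

Answer: No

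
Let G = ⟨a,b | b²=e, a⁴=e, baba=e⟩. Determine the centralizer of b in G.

⟨b⟩ ⊆ C_G(b) since powers of b commute with b; so |C_G(b)| ≥ |⟨b⟩| = 2.
By orbit–stabilizer, |C_G(b)| = |G| / |conj. class of b| = 8 / 2 = 4.
The 4 elements commuting with b are {e, a², b, a²b}.

Answer: {e, a², b, a²b}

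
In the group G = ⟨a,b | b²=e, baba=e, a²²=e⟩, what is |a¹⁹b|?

Compute successive powers until reaching e:
  (a¹⁹b)¹ = a¹⁹b, (a¹⁹b)² = e.
The smallest positive k with (a¹⁹b)ᵏ = e is 2.

Answer: 2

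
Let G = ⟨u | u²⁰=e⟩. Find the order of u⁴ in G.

Compute successive powers until reaching e:
  (u⁴)¹ = u⁴, (u⁴)² = u⁸, (u⁴)³ = u¹², (u⁴)⁴ = u¹⁶, (u⁴)⁵ = e.
The smallest positive k with (u⁴)ᵏ = e is 5.

Answer: 5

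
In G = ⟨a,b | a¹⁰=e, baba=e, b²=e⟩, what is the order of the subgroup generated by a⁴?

|⟨a⁴⟩| equals the order of a⁴. Compute successive powers until reaching e:
  (a⁴)¹ = a⁴, (a⁴)² = a⁸, (a⁴)³ = a², (a⁴)⁴ = a⁶, (a⁴)⁵ = e.
The smallest positive k with (a⁴)ᵏ = e is 5, so |⟨a⁴⟩| = 5.

Answer: 5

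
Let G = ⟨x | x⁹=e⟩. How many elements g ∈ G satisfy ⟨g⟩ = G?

G is cyclic of order 9. An element generates G iff its order is 9, and a cyclic group of order 9 has exactly φ(9) = 6 such elements.

Answer: 6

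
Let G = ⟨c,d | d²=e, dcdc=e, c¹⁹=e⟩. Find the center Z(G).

An element z ∈ Z(G) iff z commutes with every generator.
For example e is central: e·c = c = c·e; e·d = d = d·e.
Whereas c ∉ Z(G) since c·d = cd ≠ c¹⁸d = d·c.
Checking each of the 38 elements this way gives Z(G) = {e}, of order 1.

Answer: {e}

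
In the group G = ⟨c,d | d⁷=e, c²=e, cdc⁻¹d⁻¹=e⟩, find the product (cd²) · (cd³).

Compute (cd²) · (cd³) by multiplying left to right and reducing via the relations at each step:
  (cd²) · c = d²
  (d²) · d³ = d⁵

Answer: d⁵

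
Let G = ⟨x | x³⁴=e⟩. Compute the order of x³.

Compute successive powers until reaching e:
  (x³)¹ = x³, (x³)² = x⁶, (x³)³ = x⁹, (x³)⁴ = x¹², (x³)⁵ = x¹⁵, (x³)⁶ = x¹⁸, (x³)⁷ = x²¹, (x³)⁸ = x²⁴, (x³)⁹ = x²⁷, (x³)¹⁰ = x³⁰, (x³)¹¹ = x³³, (x³)¹² = x², (x³)¹³ = x⁵, (x³)¹⁴ = x⁸, (x³)¹⁵ = x¹¹, (x³)¹⁶ = x¹⁴, (x³)¹⁷ = x¹⁷, (x³)¹⁸ = x²⁰, (x³)¹⁹ = x²³, (x³)²⁰ = x²⁶, (x³)²¹ = x²⁹, (x³)²² = x³², (x³)²³ = x, (x³)²⁴ = x⁴, (x³)²⁵ = x⁷, (x³)²⁶ = x¹⁰, (x³)²⁷ = x¹³, (x³)²⁸ = x¹⁶, (x³)²⁹ = x¹⁹, (x³)³⁰ = x²², (x³)³¹ = x²⁵, (x³)³² = x²⁸, (x³)³³ = x³¹, (x³)³⁴ = e.
The smallest positive k with (x³)ᵏ = e is 34.

Answer: 34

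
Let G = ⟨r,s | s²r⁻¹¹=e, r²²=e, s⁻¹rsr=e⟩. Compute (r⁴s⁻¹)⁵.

Compute successive powers of (r⁴s⁻¹), reducing at each step:
  (r⁴s⁻¹)²: (r⁴s⁻¹) · r⁴ = s⁻¹;   (s⁻¹) · s⁻¹ = r¹¹
  (r⁴s⁻¹)³: (r¹¹) · r⁴ = r¹⁵;   (r¹⁵) · s⁻¹ = r⁴s
  (r⁴s⁻¹)⁴: (r⁴s) · r⁴ = s;   s · s⁻¹ = e
  (r⁴s⁻¹)⁵: e · r⁴ = r⁴;   (r⁴) · s⁻¹ = r⁴s⁻¹

Answer: r⁴s⁻¹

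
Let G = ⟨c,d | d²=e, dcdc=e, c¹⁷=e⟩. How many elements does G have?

Enumerate words in the generators, reducing via the relations: the distinct elements are
  {c, d, e, cd, c², c³, c⁴, c⁵, c⁶, c⁷, c⁸, c⁹, c²d, c³d, c¹², c¹³, c¹¹, c¹⁰, c¹⁴, c¹⁵, c¹⁶, c⁴d, c⁵d, c⁶d, c⁷d, c⁸d, c⁹d, c¹²d, c¹³d, c¹¹d, c¹⁰d, c¹⁴d, c¹⁵d, c¹⁶d}.
No further products give new elements, so |G| = 34.

Answer: 34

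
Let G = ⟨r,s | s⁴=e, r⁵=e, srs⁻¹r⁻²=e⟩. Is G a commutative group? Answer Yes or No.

r·s = rs but s·r = r²s, so r·s ≠ s·r and G is not abelian.

Answer: No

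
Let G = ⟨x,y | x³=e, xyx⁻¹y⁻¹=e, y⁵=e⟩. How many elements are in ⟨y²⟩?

|⟨y²⟩| equals the order of y². Compute successive powers until reaching e:
  (y²)¹ = y², (y²)² = y⁴, (y²)³ = y, (y²)⁴ = y³, (y²)⁵ = e.
The smallest positive k with (y²)ᵏ = e is 5, so |⟨y²⟩| = 5.

Answer: 5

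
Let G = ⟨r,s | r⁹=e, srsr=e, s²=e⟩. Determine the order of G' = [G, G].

G' = [G, G] is generated by all commutators. The generator-pair commutators are: [r, s] = r².
The subgroup they normally generate is {e, r, r², r³, r⁴, r⁵, r⁶, r⁷, r⁸}, of order 9.
Check: |G/G'| = 18/9 = 2 is the order of the abelianisation.

Answer: 9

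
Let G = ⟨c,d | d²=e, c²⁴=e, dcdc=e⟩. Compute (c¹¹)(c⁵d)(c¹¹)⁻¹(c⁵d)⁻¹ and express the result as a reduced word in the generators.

[(c¹¹), (c⁵d)] = (c¹¹)·(c⁵d)·(c¹¹)⁻¹·(c⁵d)⁻¹.
  (c¹¹) · (c⁵d) = c¹⁶d
  (c¹⁶d) · (c¹³) = c³d
  (c³d) · (c⁵d) = c²²

Answer: c²²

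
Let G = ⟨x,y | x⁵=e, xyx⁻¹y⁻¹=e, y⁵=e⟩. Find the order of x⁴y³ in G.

Compute successive powers until reaching e:
  (x⁴y³)¹ = x⁴y³, (x⁴y³)² = x³y, (x⁴y³)³ = x²y⁴, (x⁴y³)⁴ = xy², (x⁴y³)⁵ = e.
The smallest positive k with (x⁴y³)ᵏ = e is 5.

Answer: 5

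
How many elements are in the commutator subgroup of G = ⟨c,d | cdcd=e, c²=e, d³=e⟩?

G' = [G, G] is generated by all commutators. The generator-pair commutators are: [c, d] = d.
The subgroup they normally generate is {e, d, d²}, of order 3.
Check: |G/G'| = 6/3 = 2 is the order of the abelianisation.

Answer: 3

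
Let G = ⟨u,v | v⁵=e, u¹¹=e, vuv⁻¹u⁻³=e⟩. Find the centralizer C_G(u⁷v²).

⟨u⁷v²⟩ ⊆ C_G(u⁷v²) since powers of u⁷v² commute with u⁷v²; so |C_G(u⁷v²)| ≥ |⟨u⁷v²⟩| = 5.
By orbit–stabilizer, |C_G(u⁷v²)| = |G| / |conj. class of u⁷v²| = 55 / 11 = 5.
The 5 elements commuting with u⁷v² are {e, u⁴v⁴, u⁷v², u¹⁰v, u⁹v³}.

Answer: {e, u⁴v⁴, u⁷v², u¹⁰v, u⁹v³}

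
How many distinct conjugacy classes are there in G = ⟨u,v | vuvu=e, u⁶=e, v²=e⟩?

The conjugacy classes (representative and size) are:
  [e] (size 1), [u⁵] (size 2), [u⁴] (size 2), [u³] (size 1), [v] (size 3), [u³v] (size 3).
Class equation: 1 + 2 + 2 + 1 + 3 + 3 = 12 = |G|. So G has 6 conjugacy classes.

Answer: 6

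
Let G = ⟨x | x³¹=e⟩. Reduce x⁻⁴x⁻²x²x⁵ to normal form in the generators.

Multiply left to right, reducing at each step:
  (x²⁷) · x⁻² = x²⁵
  (x²⁵) · x² = x²⁷
  (x²⁷) · x⁵ = x

Answer: x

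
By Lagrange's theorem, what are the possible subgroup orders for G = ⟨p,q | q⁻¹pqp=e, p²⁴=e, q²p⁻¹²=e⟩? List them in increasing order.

|G| = 48 = 2⁴ · 3. By Lagrange's theorem the order of any subgroup divides 48; the divisors of 48 are 1, 2, 3, 4, 6, 8, 12, 16, 24, 48.

Answer: 1, 2, 3, 4, 6, 8, 12, 16, 24, 48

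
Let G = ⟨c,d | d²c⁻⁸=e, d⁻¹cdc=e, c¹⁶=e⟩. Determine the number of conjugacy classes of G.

The conjugacy classes (representative and size) are:
  [e] (size 1), [c] (size 2), [c¹⁴] (size 2), [c³] (size 2), [c¹²] (size 2), [c⁵] (size 2), [c¹⁰] (size 2), [c⁷] (size 2), [c⁸] (size 1), [c⁶d] (size 8), [c³d⁻¹] (size 8).
Class equation: 1 + 2 + 2 + 2 + 2 + 2 + 2 + 2 + 1 + 8 + 8 = 32 = |G|. So G has 11 conjugacy classes.

Answer: 11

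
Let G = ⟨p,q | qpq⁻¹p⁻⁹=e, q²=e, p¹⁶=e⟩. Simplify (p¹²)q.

Compute (p¹²) · q by multiplying left to right and reducing via the relations at each step:
  (p¹²) · q = p¹²q

Answer: p¹²q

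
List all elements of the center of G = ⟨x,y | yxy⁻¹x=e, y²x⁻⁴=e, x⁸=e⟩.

An element z ∈ Z(G) iff z commutes with every generator.
For example x⁴ is central: (x⁴)·x = x⁵ = x·(x⁴); (x⁴)·y = y⁻¹ = y·(x⁴).
Whereas x ∉ Z(G) since x·y = xy ≠ x³y⁻¹ = y·x.
Checking each of the 16 elements this way gives Z(G) = {e, x⁴}, of order 2.

Answer: {e, x⁴}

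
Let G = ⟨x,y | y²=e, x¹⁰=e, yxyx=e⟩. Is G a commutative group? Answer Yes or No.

x·y = xy but y·x = x⁹y, so x·y ≠ y·x and G is not abelian.

Answer: No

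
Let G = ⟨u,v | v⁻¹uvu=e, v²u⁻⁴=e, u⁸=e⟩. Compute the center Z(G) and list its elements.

An element z ∈ Z(G) iff z commutes with every generator.
For example u⁴ is central: (u⁴)·u = u⁵ = u·(u⁴); (u⁴)·v = v⁻¹ = v·(u⁴).
Whereas u ∉ Z(G) since u·v = uv ≠ u³v⁻¹ = v·u.
Checking each of the 16 elements this way gives Z(G) = {e, u⁴}, of order 2.

Answer: {e, u⁴}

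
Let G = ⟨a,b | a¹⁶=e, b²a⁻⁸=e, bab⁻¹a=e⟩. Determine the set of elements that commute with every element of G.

An element z ∈ Z(G) iff z commutes with every generator.
For example a⁸ is central: (a⁸)·a = a⁹ = a·(a⁸); (a⁸)·b = b⁻¹ = b·(a⁸).
Whereas a ∉ Z(G) since a·b = ab ≠ a⁷b⁻¹ = b·a.
Checking each of the 32 elements this way gives Z(G) = {e, a⁸}, of order 2.

Answer: {e, a⁸}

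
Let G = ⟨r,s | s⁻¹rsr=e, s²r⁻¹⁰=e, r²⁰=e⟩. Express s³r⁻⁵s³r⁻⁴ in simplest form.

Multiply left to right, reducing at each step:
  (s⁻¹) · r⁻⁵ = r⁵s⁻¹
  (r⁵s⁻¹) · s³ = r¹⁵
  (r¹⁵) · r⁻⁴ = r¹¹

Answer: r¹¹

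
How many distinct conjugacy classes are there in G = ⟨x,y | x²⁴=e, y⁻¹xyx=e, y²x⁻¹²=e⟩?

The conjugacy classes (representative and size) are:
  [e] (size 1), [x] (size 2), [x²] (size 2), [x³] (size 2), [x⁴] (size 2), [x⁵] (size 2), [x¹⁸] (size 2), [x⁷] (size 2), [x¹⁶] (size 2), [x¹⁵] (size 2), [x¹⁴] (size 2), [x¹³] (size 2), [x¹²] (size 1), [x⁶y] (size 12), [x⁵y⁻¹] (size 12).
Class equation: 1 + 2 + 2 + 2 + 2 + 2 + 2 + 2 + 2 + 2 + 2 + 2 + 1 + 12 + 12 = 48 = |G|. So G has 15 conjugacy classes.

Answer: 15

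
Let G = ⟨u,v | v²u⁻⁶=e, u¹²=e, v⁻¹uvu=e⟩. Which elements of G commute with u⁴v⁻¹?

⟨u⁴v⁻¹⟩ ⊆ C_G(u⁴v⁻¹) since powers of u⁴v⁻¹ commute with u⁴v⁻¹; so |C_G(u⁴v⁻¹)| ≥ |⟨u⁴v⁻¹⟩| = 4.
By orbit–stabilizer, |C_G(u⁴v⁻¹)| = |G| / |conj. class of u⁴v⁻¹| = 24 / 6 = 4.
The 4 elements commuting with u⁴v⁻¹ are {e, u⁶, u⁴v, u⁴v⁻¹}.

Answer: {e, u⁶, u⁴v, u⁴v⁻¹}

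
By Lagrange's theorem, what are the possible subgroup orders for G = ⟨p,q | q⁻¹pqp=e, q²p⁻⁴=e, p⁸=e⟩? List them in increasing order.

|G| = 16 = 2⁴. By Lagrange's theorem the order of any subgroup divides 16; the divisors of 16 are 1, 2, 4, 8, 16.

Answer: 1, 2, 4, 8, 16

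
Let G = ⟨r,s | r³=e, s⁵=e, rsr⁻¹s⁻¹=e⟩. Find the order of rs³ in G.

Compute successive powers until reaching e:
  (rs³)¹ = rs³, (rs³)² = r²s, (rs³)³ = s⁴, (rs³)⁴ = rs², (rs³)⁵ = r², (rs³)⁶ = s³, (rs³)⁷ = rs, (rs³)⁸ = r²s⁴, (rs³)⁹ = s², (rs³)¹⁰ = r, (rs³)¹¹ = r²s³, (rs³)¹² = s, (rs³)¹³ = rs⁴, (rs³)¹⁴ = r²s², (rs³)¹⁵ = e.
The smallest positive k with (rs³)ᵏ = e is 15.

Answer: 15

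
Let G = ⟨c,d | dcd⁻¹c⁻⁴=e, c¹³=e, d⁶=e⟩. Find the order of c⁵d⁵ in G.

Compute successive powers until reaching e:
  (c⁵d⁵)¹ = c⁵d⁵, (c⁵d⁵)² = c³d⁴, (c⁵d⁵)³ = c⁹d³, (c⁵d⁵)⁴ = c⁴d², (c⁵d⁵)⁵ = c⁶d, (c⁵d⁵)⁶ = e.
The smallest positive k with (c⁵d⁵)ᵏ = e is 6.

Answer: 6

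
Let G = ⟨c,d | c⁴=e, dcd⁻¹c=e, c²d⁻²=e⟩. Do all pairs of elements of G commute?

c·d = cd but d·c = cd⁻¹, so c·d ≠ d·c and G is not abelian.

Answer: No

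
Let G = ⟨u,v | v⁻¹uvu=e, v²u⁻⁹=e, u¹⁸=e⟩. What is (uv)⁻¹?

The order of (uv) is 4 (smallest k with (uv)ᵏ = e), so (uv)⁻¹ = (uv)³ = uv⁻¹.
Check: (uv) · (uv⁻¹) → (uv) · u = v;   v · v⁻¹ = e, giving e as required.

Answer: uv⁻¹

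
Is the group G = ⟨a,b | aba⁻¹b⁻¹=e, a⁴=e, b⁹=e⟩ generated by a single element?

|G| = 36. The element ab has order 36 (its powers give 36 distinct elements), so ⟨ab⟩ = G and G is cyclic.

Answer: Yes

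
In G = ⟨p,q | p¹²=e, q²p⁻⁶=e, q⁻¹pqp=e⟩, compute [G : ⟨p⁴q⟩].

First find ord(p⁴q) by computing successive powers:
  (p⁴q)¹ = p⁴q, (p⁴q)² = p⁶, (p⁴q)³ = p⁴q⁻¹, (p⁴q)⁴ = e.
So |⟨p⁴q⟩| = ord(p⁴q) = 4. With |G| = 24, by Lagrange [G : ⟨p⁴q⟩] = 24/4 = 6.

Answer: 6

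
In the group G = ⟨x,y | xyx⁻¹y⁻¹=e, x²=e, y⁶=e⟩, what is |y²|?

Compute successive powers until reaching e:
  (y²)¹ = y², (y²)² = y⁴, (y²)³ = e.
The smallest positive k with (y²)ᵏ = e is 3.

Answer: 3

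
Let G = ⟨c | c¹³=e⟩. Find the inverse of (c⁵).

The order of (c⁵) is 13 (smallest k with (c⁵)ᵏ = e), so (c⁵)⁻¹ = (c⁵)¹² = c⁸.
Check: (c⁵) · (c⁸) → (c⁵) · c⁸ = e, giving e as required.

Answer: c⁸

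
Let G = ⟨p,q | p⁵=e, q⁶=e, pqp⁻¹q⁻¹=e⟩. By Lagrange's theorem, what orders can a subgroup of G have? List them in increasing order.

|G| = 30 = 2 · 3 · 5. By Lagrange's theorem the order of any subgroup divides 30; the divisors of 30 are 1, 2, 3, 5, 6, 10, 15, 30.

Answer: 1, 2, 3, 5, 6, 10, 15, 30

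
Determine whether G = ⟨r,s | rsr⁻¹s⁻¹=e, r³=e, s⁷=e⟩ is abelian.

Each pair of generators commutes: r·s = rs = s·r. Since the generators pairwise commute, every element of G commutes with every other, so G is abelian.

Answer: Yes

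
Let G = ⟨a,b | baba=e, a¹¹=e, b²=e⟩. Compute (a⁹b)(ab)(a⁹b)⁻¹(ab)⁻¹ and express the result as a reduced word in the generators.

[(a⁹b), (ab)] = (a⁹b)·(ab)·(a⁹b)⁻¹·(ab)⁻¹.
  (a⁹b) · (ab) = a⁸
  (a⁸) · (a⁹b) = a⁶b
  (a⁶b) · (ab) = a⁵

Answer: a⁵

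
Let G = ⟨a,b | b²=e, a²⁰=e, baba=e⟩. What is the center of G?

An element z ∈ Z(G) iff z commutes with every generator.
For example a¹⁰ is central: (a¹⁰)·a = a¹¹ = a·(a¹⁰); (a¹⁰)·b = a¹⁰b = b·(a¹⁰).
Whereas a ∉ Z(G) since a·b = ab ≠ a¹⁹b = b·a.
Checking each of the 40 elements this way gives Z(G) = {e, a¹⁰}, of order 2.

Answer: {e, a¹⁰}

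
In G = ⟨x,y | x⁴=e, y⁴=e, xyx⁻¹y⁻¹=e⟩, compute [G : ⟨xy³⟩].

First find ord(xy³) by computing successive powers:
  (xy³)¹ = xy³, (xy³)² = x²y², (xy³)³ = x³y, (xy³)⁴ = e.
So |⟨xy³⟩| = ord(xy³) = 4. With |G| = 16, by Lagrange [G : ⟨xy³⟩] = 16/4 = 4.

Answer: 4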